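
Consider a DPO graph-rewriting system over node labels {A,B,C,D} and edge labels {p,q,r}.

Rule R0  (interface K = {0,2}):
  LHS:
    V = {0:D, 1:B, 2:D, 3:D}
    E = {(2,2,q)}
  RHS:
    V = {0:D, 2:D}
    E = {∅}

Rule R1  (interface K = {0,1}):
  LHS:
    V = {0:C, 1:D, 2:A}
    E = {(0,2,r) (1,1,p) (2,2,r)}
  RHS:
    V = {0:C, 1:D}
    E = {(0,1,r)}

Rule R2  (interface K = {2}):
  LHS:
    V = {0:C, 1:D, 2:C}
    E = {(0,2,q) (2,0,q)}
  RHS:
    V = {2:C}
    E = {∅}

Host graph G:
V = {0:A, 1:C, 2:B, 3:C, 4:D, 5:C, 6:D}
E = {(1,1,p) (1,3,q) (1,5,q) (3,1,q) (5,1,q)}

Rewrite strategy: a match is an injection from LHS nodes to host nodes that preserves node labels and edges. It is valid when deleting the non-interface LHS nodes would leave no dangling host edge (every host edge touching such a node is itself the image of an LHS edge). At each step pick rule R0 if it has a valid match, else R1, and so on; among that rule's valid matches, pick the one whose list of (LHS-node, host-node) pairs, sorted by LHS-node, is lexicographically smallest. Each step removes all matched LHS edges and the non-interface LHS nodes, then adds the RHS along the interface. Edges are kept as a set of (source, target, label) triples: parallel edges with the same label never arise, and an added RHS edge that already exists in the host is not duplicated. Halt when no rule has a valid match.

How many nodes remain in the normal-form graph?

Answer: 3

Rewrite trace:
start.  V:7 E:5  edges: 1-p->1 1-q->3 1-q->5 3-q->1 5-q->1
1. fire R2 via {0↦3, 1↦4, 2↦1}  →  V:5 E:3  edges: 1-p->1 1-q->5 5-q->1
2. fire R2 via {0↦5, 1↦6, 2↦1}  →  V:3 E:1  edges: 1-p->1
halt: no rule applies after step 2
NF nodes: {0:A, 1:C, 2:B}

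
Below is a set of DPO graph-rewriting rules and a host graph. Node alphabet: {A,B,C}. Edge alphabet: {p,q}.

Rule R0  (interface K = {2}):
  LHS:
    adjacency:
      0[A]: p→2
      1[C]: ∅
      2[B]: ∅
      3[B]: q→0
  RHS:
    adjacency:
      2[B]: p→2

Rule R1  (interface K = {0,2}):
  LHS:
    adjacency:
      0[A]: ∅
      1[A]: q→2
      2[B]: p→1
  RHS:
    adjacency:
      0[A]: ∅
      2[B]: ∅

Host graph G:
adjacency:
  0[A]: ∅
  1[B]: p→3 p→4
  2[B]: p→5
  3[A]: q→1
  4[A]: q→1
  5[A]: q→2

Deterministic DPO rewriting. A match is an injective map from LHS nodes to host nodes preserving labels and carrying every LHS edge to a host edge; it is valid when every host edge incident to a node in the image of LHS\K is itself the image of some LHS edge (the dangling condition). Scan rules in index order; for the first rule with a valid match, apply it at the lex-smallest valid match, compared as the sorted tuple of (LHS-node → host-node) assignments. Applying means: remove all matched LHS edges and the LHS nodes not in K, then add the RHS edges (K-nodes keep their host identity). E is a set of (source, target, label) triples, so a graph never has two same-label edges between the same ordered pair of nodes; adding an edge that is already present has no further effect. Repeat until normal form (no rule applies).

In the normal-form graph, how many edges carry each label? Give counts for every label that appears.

initial: |V|=6 |E|=6  E = 1-p->3 1-p->4 2-p->5 3-q->1 4-q->1 5-q->2
step 1: apply R1 at {0↦0, 1↦3, 2↦1}  → |V|=5 |E|=4  E = 1-p->4 2-p->5 4-q->1 5-q->2
step 2: apply R1 at {0↦0, 1↦4, 2↦1}  → |V|=4 |E|=2  E = 2-p->5 5-q->2
step 3: apply R1 at {0↦0, 1↦5, 2↦2}  → |V|=3 |E|=0  E = ∅
halt: no rule applies after step 3
NF edges: []

Answer: (no edges)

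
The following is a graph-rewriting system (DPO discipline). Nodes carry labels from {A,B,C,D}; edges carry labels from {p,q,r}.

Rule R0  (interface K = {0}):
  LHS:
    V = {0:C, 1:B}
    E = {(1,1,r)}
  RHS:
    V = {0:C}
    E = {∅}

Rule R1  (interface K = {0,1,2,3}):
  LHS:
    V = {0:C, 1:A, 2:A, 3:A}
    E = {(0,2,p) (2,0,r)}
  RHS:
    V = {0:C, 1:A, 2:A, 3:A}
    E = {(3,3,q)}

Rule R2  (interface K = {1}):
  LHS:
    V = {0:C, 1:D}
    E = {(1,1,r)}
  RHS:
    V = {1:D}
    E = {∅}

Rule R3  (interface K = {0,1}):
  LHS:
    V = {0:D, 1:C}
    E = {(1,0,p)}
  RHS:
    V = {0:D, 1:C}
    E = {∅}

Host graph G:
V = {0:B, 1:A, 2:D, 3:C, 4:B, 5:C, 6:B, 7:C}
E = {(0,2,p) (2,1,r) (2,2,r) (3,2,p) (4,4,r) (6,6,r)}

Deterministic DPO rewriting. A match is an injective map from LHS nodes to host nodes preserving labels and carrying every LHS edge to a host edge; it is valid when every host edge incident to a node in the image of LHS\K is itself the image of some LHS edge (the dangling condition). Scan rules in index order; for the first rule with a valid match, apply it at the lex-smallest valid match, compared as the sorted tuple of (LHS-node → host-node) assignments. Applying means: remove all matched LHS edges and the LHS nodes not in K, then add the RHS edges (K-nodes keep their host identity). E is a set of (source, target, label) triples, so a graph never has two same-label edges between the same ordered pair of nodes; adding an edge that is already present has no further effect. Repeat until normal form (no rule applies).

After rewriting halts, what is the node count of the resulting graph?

Answer: 5

Steps:
start.  V:8 E:6  edges: 0-p->2 2-r->1 2-r->2 3-p->2 4-r->4 6-r->6
1. fire R0 via {0↦3, 1↦4}  →  V:7 E:5  edges: 0-p->2 2-r->1 2-r->2 3-p->2 6-r->6
2. fire R0 via {0↦3, 1↦6}  →  V:6 E:4  edges: 0-p->2 2-r->1 2-r->2 3-p->2
3. fire R2 via {0↦5, 1↦2}  →  V:5 E:3  edges: 0-p->2 2-r->1 3-p->2
4. fire R3 via {0↦2, 1↦3}  →  V:5 E:2  edges: 0-p->2 2-r->1
halt: no rule applies after step 4
NF nodes: {0:B, 1:A, 2:D, 3:C, 7:C}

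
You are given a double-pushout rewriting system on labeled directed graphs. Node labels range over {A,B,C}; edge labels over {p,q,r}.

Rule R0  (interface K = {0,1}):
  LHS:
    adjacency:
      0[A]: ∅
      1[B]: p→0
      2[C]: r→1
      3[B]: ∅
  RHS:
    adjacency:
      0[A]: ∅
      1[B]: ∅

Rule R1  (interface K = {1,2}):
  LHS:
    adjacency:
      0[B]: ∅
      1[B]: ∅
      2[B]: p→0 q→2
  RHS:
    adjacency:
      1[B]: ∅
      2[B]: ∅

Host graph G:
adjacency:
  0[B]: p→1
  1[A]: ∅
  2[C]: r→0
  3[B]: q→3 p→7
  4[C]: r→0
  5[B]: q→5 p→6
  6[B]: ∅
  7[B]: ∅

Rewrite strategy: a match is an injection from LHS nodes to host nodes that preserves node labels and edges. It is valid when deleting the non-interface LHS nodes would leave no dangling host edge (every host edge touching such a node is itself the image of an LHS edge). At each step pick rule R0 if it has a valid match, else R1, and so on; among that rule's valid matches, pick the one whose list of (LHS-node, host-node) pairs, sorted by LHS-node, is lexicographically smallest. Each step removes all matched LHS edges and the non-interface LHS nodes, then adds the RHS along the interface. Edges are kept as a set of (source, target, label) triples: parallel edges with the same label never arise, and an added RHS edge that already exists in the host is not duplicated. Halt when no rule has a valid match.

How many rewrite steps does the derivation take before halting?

initial: |V|=8 |E|=7  E = 0-p->1 2-r->0 3-q->3 3-p->7 4-r->0 5-q->5 5-p->6
step 1: apply R1 at {0↦6, 1↦0, 2↦5}  → |V|=7 |E|=5  E = 0-p->1 2-r->0 3-q->3 3-p->7 4-r->0
step 2: apply R0 at {0↦1, 1↦0, 2↦2, 3↦5}  → |V|=5 |E|=3  E = 3-q->3 3-p->7 4-r->0
step 3: apply R1 at {0↦7, 1↦0, 2↦3}  → |V|=4 |E|=1  E = 4-r->0
final graph: no rule applies after step 3

Answer: 3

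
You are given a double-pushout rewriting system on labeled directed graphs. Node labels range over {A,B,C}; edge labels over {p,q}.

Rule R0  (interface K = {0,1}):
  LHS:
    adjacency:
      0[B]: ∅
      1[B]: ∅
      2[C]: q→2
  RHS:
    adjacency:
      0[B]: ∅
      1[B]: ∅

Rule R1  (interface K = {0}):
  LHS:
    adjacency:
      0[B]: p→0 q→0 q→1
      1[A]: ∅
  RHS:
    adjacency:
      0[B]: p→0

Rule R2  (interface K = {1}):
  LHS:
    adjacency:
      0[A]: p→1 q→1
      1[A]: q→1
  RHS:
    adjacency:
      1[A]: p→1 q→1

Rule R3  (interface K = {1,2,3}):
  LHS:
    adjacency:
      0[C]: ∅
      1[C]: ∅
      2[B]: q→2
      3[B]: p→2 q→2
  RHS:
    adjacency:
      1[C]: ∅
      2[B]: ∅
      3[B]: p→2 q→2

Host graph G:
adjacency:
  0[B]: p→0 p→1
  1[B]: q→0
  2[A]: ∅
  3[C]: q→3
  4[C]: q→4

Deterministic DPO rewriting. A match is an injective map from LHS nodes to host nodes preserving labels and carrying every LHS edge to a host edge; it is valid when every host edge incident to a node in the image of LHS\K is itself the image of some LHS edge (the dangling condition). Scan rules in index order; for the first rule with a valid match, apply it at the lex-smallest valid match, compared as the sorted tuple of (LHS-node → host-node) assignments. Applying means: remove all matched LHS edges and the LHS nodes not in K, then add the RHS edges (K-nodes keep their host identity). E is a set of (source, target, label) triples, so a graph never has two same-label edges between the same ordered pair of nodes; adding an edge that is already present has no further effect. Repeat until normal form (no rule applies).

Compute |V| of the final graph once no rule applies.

initial: |V|=5 |E|=5  E = 0-p->0 0-p->1 1-q->0 3-q->3 4-q->4
step 1: apply R0 at {0↦0, 1↦1, 2↦3}  → |V|=4 |E|=4  E = 0-p->0 0-p->1 1-q->0 4-q->4
step 2: apply R0 at {0↦0, 1↦1, 2↦4}  → |V|=3 |E|=3  E = 0-p->0 0-p->1 1-q->0
final graph: no rule applies after step 2
NF nodes: {0:B, 1:B, 2:A}

Answer: 3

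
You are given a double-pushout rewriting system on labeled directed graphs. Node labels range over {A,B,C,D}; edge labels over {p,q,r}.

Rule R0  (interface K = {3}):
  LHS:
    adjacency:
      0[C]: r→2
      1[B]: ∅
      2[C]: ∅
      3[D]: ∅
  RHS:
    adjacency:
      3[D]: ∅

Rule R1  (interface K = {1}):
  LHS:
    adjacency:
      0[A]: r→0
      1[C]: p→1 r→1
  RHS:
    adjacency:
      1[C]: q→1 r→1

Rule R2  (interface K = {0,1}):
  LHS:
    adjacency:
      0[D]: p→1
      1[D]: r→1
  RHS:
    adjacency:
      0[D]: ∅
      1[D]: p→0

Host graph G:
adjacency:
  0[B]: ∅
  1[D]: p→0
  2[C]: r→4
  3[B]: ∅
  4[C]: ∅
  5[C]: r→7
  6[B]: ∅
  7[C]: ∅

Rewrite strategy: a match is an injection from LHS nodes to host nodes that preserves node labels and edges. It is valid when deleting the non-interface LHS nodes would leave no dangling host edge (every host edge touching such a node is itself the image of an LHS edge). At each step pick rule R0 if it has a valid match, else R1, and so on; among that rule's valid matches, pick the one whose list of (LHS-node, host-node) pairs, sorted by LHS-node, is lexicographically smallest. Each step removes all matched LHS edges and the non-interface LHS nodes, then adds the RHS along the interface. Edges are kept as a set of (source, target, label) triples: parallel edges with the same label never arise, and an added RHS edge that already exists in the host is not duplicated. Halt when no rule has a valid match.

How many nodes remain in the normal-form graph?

Answer: 2

Rewrite trace:
start.  V:8 E:3  edges: 1-p->0 2-r->4 5-r->7
1. fire R0 via {0↦2, 1↦3, 2↦4, 3↦1}  →  V:5 E:2  edges: 1-p->0 5-r->7
2. fire R0 via {0↦5, 1↦6, 2↦7, 3↦1}  →  V:2 E:1  edges: 1-p->0
final graph: no rule applies after step 2
NF nodes: {0:B, 1:D}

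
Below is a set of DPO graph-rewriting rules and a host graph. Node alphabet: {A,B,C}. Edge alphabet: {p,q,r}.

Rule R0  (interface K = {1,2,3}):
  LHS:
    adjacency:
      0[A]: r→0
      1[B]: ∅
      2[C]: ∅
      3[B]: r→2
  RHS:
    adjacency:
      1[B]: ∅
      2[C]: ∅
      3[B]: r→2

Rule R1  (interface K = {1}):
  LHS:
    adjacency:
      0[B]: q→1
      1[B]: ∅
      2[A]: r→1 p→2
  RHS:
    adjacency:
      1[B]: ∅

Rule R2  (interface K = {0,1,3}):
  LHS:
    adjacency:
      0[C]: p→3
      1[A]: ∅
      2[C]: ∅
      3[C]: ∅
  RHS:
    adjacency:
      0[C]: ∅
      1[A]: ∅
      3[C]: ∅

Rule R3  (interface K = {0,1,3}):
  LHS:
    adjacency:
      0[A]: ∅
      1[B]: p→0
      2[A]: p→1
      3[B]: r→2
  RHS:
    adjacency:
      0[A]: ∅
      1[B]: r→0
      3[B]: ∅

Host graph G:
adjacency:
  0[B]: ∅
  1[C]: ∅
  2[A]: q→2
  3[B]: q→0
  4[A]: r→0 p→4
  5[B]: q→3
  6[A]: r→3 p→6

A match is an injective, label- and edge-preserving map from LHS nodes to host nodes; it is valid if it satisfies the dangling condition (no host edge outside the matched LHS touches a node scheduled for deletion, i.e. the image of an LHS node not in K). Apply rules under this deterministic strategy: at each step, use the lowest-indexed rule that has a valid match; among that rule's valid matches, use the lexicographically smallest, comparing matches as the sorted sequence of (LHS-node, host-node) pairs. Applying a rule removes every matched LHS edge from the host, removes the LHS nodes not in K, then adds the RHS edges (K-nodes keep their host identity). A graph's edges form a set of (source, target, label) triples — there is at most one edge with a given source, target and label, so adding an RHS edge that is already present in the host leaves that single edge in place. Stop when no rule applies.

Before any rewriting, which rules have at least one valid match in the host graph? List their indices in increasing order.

Answer: [R1]

Steps:
R0: no valid match — LHS pattern not found
R1: 1 valid match — {0↦5, 1↦3, 2↦6}
R2: no valid match — LHS pattern not found
R3: no valid match — LHS pattern not found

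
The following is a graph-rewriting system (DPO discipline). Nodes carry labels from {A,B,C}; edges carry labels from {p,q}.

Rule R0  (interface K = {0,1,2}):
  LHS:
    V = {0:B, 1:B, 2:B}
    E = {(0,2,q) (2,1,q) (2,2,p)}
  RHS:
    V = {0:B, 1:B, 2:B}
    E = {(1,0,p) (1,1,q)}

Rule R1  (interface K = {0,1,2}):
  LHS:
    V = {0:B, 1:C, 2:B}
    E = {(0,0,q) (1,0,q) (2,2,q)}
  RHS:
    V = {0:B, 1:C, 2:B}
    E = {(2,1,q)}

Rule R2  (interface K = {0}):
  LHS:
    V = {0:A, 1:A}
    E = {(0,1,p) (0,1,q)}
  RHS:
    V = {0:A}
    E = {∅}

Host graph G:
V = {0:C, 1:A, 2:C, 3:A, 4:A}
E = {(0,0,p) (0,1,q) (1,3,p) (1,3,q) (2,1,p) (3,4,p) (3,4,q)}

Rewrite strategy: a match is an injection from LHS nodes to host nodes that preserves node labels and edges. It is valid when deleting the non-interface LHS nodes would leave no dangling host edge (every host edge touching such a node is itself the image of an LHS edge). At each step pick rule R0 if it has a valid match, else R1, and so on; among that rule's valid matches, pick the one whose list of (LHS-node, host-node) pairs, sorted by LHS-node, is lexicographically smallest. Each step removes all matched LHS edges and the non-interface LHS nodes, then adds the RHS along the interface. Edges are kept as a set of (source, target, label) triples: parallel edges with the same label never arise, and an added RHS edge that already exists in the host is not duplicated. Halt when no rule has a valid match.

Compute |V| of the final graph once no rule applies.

[0] host  ⇒  5 nodes, 7 edges  {0-p->0 0-q->1 1-p->3 1-q->3 2-p->1 3-p->4 3-q->4}
[1] R2 @ {0↦3, 1↦4}  ⇒  4 nodes, 5 edges  {0-p->0 0-q->1 1-p->3 1-q->3 2-p->1}
[2] R2 @ {0↦1, 1↦3}  ⇒  3 nodes, 3 edges  {0-p->0 0-q->1 2-p->1}
halt: no rule applies after step 2
NF nodes: {0:C, 1:A, 2:C}

Answer: 3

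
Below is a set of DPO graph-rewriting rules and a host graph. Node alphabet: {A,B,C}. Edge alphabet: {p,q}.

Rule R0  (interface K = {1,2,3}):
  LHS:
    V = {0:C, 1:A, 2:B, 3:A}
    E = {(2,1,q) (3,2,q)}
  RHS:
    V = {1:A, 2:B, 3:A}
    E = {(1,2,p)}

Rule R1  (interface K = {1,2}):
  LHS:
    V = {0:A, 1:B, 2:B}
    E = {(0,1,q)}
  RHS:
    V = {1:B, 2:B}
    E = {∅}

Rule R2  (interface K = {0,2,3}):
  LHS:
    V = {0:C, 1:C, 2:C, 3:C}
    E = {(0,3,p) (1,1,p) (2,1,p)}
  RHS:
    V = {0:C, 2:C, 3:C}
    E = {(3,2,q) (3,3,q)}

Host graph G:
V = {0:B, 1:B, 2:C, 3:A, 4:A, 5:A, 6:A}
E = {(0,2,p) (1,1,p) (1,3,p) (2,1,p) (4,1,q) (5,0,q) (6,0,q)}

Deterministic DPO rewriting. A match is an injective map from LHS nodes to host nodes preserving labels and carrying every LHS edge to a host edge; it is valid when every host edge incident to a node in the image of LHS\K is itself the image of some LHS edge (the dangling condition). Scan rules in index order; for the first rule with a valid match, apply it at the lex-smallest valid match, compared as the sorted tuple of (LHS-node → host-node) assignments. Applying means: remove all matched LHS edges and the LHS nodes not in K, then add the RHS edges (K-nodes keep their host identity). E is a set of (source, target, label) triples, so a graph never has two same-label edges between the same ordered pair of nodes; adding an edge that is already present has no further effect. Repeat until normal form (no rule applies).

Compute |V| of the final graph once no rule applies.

start.  V:7 E:7  edges: 0-p->2 1-p->1 1-p->3 2-p->1 4-q->1 5-q->0 6-q->0
1. fire R1 via {0↦4, 1↦1, 2↦0}  →  V:6 E:6  edges: 0-p->2 1-p->1 1-p->3 2-p->1 5-q->0 6-q->0
2. fire R1 via {0↦5, 1↦0, 2↦1}  →  V:5 E:5  edges: 0-p->2 1-p->1 1-p->3 2-p->1 6-q->0
3. fire R1 via {0↦6, 1↦0, 2↦1}  →  V:4 E:4  edges: 0-p->2 1-p->1 1-p->3 2-p->1
final graph: no rule applies after step 3
NF nodes: {0:B, 1:B, 2:C, 3:A}

Answer: 4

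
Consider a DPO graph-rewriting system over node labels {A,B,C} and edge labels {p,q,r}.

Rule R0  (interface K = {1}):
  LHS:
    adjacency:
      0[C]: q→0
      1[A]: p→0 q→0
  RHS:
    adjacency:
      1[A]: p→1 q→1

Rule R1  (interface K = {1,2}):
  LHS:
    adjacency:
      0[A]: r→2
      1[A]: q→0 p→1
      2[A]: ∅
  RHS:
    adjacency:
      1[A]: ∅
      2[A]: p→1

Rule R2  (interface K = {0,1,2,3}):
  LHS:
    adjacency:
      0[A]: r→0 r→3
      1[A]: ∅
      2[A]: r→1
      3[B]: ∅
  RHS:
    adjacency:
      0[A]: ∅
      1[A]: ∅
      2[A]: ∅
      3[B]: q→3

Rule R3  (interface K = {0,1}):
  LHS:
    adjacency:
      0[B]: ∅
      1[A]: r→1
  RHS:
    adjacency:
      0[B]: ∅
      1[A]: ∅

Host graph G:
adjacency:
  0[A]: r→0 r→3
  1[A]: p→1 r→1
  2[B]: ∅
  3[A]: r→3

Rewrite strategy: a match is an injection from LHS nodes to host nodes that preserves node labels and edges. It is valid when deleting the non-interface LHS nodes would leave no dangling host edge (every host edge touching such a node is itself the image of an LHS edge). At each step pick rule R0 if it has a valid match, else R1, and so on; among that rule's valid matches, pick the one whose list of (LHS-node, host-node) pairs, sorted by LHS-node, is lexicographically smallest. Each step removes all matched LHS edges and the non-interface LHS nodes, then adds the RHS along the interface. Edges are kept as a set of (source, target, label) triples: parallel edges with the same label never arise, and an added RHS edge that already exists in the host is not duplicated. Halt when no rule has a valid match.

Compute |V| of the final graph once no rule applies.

start.  V:4 E:5  edges: 0-r->0 0-r->3 1-p->1 1-r->1 3-r->3
1. fire R3 via {0↦2, 1↦0}  →  V:4 E:4  edges: 0-r->3 1-p->1 1-r->1 3-r->3
2. fire R3 via {0↦2, 1↦1}  →  V:4 E:3  edges: 0-r->3 1-p->1 3-r->3
3. fire R3 via {0↦2, 1↦3}  →  V:4 E:2  edges: 0-r->3 1-p->1
normal form: no rule applies after step 3
NF nodes: {0:A, 1:A, 2:B, 3:A}

Answer: 4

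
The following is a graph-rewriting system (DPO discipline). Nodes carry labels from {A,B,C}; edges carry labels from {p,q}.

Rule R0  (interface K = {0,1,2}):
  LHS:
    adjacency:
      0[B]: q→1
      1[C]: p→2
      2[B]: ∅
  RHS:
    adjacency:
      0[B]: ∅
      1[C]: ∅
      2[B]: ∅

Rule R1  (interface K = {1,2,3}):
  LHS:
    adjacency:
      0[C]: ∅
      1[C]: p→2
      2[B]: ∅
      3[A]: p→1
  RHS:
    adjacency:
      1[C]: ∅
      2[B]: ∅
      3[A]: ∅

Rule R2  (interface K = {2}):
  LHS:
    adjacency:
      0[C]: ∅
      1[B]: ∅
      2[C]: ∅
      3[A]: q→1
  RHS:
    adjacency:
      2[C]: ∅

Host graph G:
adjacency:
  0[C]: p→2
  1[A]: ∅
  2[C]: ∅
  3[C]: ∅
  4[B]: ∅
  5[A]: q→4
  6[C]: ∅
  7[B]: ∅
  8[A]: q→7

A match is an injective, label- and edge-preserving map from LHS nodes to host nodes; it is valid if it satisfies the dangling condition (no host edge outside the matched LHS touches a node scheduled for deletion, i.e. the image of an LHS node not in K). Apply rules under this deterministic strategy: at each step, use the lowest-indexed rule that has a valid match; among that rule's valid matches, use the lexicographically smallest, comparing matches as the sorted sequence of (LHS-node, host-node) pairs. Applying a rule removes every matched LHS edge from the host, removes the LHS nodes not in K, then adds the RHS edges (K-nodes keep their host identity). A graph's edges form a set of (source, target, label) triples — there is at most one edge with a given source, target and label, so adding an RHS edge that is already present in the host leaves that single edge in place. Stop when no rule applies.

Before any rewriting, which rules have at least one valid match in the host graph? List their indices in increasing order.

Answer: [R2]

Derivation:
R0: no valid match — LHS pattern not found
R1: no valid match — LHS pattern not found
R2: 12 valid matches — {0↦3, 1↦4, 2↦0, 3↦5}, {0↦3, 1↦4, 2↦2, 3↦5}, {0↦3, 1↦4, 2↦6, 3↦5} (+9 more)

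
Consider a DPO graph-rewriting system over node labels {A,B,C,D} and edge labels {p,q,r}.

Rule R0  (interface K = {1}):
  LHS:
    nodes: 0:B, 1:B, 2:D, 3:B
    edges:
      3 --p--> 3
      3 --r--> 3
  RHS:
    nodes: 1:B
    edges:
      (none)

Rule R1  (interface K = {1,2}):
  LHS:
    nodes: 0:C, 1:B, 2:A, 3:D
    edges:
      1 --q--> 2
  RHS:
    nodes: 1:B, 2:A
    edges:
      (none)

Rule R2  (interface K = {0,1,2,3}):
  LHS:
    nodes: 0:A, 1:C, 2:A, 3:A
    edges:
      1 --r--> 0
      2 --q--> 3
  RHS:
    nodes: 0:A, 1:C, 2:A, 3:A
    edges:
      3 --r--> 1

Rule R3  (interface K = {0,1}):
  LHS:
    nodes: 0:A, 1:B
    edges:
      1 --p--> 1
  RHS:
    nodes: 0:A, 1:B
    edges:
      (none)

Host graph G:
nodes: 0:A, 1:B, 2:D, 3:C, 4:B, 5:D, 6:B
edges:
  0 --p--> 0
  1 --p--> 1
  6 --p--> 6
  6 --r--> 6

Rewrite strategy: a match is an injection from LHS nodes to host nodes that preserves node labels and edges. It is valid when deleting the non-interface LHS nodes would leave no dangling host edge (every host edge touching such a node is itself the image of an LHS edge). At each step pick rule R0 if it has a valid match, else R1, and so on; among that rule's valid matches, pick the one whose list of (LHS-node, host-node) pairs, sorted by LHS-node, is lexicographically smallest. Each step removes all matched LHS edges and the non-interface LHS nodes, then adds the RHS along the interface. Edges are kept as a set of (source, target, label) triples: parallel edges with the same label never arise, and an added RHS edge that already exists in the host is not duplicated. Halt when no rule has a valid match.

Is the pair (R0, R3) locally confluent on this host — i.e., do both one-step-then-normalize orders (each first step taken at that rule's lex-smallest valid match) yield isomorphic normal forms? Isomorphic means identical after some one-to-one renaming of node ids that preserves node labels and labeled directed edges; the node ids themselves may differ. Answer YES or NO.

Answer: YES

Derivation:
branch R0-first: apply at {0↦4, 1↦1, 2↦2, 3↦6} → |E|=2, then 1 more step(s) → NF |V|=4 |E|=1 V={0:A, 1:B, 3:C, 5:D} E=0-p->0
branch R3-first: apply at {0↦0, 1↦1} → |E|=3, then 1 more step(s) → NF |V|=4 |E|=1 V={0:A, 3:C, 4:B, 5:D} E=0-p->0
graphs isomorphic (equal up to label-preserving node renaming)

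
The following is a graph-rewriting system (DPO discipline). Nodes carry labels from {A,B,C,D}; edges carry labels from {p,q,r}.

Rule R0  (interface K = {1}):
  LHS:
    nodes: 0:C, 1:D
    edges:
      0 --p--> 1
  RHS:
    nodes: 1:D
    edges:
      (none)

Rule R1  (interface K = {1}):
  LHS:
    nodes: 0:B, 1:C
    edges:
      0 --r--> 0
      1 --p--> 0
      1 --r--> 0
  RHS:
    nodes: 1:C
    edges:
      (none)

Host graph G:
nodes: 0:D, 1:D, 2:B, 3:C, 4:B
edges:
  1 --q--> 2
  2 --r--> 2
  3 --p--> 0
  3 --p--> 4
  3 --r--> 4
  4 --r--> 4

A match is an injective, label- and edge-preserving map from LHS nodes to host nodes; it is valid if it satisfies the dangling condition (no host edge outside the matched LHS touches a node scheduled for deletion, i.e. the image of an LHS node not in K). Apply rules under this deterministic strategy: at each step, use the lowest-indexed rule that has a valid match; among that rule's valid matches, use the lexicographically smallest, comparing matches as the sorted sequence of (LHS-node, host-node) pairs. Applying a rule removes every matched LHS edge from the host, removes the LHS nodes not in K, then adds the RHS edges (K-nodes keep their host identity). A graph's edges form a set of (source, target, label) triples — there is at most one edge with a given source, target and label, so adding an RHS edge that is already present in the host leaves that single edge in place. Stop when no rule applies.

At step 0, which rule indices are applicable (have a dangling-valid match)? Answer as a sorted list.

Answer: [R1]

Steps:
R0: no valid match — 1 raw match, all fail dangling condition
R1: 1 valid match — {0↦4, 1↦3}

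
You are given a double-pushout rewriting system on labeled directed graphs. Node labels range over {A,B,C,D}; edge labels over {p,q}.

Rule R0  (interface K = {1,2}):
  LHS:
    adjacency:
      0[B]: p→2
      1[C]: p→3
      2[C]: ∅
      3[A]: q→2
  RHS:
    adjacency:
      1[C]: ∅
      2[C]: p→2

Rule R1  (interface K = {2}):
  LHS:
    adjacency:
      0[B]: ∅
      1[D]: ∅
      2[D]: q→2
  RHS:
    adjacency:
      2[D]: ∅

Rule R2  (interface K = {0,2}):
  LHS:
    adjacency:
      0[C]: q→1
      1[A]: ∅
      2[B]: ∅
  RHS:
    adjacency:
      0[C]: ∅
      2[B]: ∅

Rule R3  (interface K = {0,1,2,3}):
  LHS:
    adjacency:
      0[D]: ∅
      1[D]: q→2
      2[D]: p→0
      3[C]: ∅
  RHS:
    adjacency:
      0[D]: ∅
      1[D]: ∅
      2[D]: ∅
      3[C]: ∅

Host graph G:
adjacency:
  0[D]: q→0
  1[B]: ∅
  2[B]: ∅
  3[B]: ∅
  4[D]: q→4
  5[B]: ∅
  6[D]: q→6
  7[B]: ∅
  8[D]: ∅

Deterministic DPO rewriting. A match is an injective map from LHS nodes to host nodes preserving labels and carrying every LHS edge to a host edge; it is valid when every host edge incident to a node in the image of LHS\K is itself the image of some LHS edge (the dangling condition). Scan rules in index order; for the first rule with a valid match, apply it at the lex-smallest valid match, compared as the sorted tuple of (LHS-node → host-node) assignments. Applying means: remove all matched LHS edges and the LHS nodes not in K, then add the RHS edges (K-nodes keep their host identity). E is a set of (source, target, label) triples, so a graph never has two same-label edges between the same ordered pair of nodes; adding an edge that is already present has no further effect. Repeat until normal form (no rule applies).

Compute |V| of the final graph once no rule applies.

Answer: 3

Derivation:
initial: |V|=9 |E|=3  E = 0-q->0 4-q->4 6-q->6
step 1: apply R1 at {0↦1, 1↦8, 2↦0}  → |V|=7 |E|=2  E = 4-q->4 6-q->6
step 2: apply R1 at {0↦2, 1↦0, 2↦4}  → |V|=5 |E|=1  E = 6-q->6
step 3: apply R1 at {0↦3, 1↦4, 2↦6}  → |V|=3 |E|=0  E = ∅
halt: no rule applies after step 3
NF nodes: {5:B, 6:D, 7:B}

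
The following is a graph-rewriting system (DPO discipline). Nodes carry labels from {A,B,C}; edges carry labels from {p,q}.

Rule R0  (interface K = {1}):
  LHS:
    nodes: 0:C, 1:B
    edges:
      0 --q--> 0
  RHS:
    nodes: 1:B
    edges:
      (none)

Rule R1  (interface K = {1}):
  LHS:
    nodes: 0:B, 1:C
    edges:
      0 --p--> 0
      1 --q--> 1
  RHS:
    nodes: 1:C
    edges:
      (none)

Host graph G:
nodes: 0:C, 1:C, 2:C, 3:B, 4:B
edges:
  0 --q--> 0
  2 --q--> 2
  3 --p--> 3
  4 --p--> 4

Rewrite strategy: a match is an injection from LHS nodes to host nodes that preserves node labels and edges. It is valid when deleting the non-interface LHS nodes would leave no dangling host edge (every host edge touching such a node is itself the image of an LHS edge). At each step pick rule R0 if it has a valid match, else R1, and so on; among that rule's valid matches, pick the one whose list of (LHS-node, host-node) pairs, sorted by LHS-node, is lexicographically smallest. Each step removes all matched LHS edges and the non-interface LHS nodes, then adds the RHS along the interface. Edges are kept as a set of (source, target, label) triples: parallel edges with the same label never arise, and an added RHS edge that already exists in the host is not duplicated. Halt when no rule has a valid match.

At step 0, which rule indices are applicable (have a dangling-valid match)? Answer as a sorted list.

R0: 4 valid matches — {0↦0, 1↦3}, {0↦0, 1↦4}, {0↦2, 1↦3} (+1 more)
R1: 4 valid matches — {0↦3, 1↦0}, {0↦3, 1↦2}, {0↦4, 1↦0} (+1 more)

Answer: [R0,R1]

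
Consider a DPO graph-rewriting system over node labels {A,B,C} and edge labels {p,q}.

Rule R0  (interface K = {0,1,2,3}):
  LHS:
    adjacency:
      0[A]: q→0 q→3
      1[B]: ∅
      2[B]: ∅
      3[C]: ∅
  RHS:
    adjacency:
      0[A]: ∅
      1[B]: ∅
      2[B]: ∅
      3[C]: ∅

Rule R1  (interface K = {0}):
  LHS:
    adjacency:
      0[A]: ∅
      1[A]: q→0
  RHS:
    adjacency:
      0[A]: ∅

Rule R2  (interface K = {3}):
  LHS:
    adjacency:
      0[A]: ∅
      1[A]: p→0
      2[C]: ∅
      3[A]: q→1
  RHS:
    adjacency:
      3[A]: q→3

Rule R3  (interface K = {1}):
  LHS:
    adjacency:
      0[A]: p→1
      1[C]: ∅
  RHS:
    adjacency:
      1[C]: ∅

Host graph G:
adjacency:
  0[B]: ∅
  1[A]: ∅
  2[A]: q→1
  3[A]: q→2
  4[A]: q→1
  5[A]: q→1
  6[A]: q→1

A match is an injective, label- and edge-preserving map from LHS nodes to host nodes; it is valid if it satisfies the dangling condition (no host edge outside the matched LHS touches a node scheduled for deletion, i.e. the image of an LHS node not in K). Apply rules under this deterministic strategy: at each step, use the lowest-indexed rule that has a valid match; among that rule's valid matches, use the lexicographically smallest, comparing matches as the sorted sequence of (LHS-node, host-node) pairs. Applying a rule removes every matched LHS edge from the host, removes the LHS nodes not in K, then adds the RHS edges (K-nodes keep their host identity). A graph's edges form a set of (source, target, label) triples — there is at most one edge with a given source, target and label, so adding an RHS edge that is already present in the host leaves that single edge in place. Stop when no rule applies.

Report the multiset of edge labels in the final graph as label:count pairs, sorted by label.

[0] host  ⇒  7 nodes, 5 edges  {2-q->1 3-q->2 4-q->1 5-q->1 6-q->1}
[1] R1 @ {0↦1, 1↦4}  ⇒  6 nodes, 4 edges  {2-q->1 3-q->2 5-q->1 6-q->1}
[2] R1 @ {0↦1, 1↦5}  ⇒  5 nodes, 3 edges  {2-q->1 3-q->2 6-q->1}
[3] R1 @ {0↦1, 1↦6}  ⇒  4 nodes, 2 edges  {2-q->1 3-q->2}
[4] R1 @ {0↦2, 1↦3}  ⇒  3 nodes, 1 edges  {2-q->1}
[5] R1 @ {0↦1, 1↦2}  ⇒  2 nodes, 0 edges  {∅}
final graph: no rule applies after step 5
NF edges: []

Answer: (no edges)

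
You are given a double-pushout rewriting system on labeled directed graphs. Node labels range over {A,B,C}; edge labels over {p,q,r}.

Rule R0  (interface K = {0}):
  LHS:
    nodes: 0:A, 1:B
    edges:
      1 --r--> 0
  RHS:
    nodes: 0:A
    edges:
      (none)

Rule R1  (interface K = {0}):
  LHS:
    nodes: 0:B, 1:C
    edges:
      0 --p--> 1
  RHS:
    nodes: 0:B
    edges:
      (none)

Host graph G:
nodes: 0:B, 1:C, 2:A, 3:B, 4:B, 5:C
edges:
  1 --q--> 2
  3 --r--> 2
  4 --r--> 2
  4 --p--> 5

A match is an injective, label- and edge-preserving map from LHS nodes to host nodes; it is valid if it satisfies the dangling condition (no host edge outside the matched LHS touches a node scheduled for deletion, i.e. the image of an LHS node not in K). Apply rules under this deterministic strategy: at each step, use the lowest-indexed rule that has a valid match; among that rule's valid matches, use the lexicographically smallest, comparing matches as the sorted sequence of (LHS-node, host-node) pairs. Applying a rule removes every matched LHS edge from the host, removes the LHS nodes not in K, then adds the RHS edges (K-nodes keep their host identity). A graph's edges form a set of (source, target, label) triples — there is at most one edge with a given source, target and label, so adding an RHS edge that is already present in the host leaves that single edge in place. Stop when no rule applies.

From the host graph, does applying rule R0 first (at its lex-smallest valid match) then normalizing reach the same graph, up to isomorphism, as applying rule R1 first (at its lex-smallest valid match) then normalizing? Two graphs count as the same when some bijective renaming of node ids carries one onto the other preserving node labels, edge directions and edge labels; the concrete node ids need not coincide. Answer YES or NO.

Answer: YES

Derivation:
branch R0-first: apply at {0↦2, 1↦3} → |E|=3, then 2 more step(s) → NF |V|=3 |E|=1 V={0:B, 1:C, 2:A} E=1-q->2
branch R1-first: apply at {0↦4, 1↦5} → |E|=3, then 2 more step(s) → NF |V|=3 |E|=1 V={0:B, 1:C, 2:A} E=1-q->2
graphs isomorphic (equal up to label-preserving node renaming)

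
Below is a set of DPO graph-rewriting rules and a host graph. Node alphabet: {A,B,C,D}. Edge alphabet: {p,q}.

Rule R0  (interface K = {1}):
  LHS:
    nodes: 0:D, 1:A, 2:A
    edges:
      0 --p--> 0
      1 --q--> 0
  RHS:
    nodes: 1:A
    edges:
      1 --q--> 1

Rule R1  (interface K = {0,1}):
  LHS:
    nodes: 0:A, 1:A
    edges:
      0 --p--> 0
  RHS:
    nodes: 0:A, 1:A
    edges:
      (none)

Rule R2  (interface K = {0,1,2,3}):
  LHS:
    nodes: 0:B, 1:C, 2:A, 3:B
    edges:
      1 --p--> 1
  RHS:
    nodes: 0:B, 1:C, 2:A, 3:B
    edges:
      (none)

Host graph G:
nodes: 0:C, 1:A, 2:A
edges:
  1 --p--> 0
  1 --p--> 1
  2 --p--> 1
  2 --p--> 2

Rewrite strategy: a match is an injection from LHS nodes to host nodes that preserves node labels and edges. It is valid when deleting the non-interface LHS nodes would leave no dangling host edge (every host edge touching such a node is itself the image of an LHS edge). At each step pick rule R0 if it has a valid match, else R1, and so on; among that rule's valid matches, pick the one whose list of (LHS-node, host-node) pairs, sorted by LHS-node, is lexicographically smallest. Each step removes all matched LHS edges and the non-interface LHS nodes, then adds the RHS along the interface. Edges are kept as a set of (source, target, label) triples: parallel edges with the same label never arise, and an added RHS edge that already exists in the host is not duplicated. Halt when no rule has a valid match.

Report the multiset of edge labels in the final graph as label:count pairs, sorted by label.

Answer: p:2

Steps:
initial: |V|=3 |E|=4  E = 1-p->0 1-p->1 2-p->1 2-p->2
step 1: apply R1 at {0↦1, 1↦2}  → |V|=3 |E|=3  E = 1-p->0 2-p->1 2-p->2
step 2: apply R1 at {0↦2, 1↦1}  → |V|=3 |E|=2  E = 1-p->0 2-p->1
normal form: no rule applies after step 2
NF edges: [(1, 0, 'p'), (2, 1, 'p')]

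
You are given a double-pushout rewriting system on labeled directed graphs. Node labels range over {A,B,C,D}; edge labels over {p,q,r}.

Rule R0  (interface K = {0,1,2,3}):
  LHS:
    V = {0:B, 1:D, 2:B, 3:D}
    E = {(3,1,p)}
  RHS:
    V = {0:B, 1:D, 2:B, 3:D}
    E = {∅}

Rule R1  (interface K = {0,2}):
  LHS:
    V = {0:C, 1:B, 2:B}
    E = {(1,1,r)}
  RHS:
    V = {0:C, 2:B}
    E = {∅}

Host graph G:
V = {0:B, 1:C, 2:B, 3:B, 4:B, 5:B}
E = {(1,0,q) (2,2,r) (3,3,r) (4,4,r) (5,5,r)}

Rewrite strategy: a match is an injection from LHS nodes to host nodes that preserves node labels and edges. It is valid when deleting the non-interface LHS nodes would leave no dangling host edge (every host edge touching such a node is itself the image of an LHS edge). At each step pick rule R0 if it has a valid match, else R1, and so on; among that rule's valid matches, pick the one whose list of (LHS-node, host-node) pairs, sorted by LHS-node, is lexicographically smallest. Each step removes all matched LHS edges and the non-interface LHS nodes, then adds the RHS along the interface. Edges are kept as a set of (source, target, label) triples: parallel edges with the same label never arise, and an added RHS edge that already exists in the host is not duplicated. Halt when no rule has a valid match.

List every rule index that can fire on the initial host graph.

R0: no valid match — LHS pattern not found
R1: 16 valid matches — {0↦1, 1↦2, 2↦0}, {0↦1, 1↦2, 2↦3}, {0↦1, 1↦2, 2↦4} (+13 more)

Answer: [R1]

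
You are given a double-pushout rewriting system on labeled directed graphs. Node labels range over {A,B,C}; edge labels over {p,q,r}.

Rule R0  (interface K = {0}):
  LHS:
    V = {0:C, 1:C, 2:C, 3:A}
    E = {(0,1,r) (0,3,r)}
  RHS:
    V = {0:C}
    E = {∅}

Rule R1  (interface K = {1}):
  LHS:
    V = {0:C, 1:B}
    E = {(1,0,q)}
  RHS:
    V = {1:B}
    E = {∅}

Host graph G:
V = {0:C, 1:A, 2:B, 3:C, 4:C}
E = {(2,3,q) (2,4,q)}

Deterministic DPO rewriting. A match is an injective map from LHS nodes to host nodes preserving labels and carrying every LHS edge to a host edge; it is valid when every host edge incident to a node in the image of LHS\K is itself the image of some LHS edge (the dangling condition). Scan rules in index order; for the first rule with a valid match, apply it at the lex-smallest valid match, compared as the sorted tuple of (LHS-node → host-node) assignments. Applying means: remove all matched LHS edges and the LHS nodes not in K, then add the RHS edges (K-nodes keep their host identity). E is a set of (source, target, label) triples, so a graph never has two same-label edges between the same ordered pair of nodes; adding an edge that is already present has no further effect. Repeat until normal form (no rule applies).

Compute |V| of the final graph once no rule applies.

Answer: 3

Rewrite trace:
start.  V:5 E:2  edges: 2-q->3 2-q->4
1. fire R1 via {0↦3, 1↦2}  →  V:4 E:1  edges: 2-q->4
2. fire R1 via {0↦4, 1↦2}  →  V:3 E:0  edges: ∅
final graph: no rule applies after step 2
NF nodes: {0:C, 1:A, 2:B}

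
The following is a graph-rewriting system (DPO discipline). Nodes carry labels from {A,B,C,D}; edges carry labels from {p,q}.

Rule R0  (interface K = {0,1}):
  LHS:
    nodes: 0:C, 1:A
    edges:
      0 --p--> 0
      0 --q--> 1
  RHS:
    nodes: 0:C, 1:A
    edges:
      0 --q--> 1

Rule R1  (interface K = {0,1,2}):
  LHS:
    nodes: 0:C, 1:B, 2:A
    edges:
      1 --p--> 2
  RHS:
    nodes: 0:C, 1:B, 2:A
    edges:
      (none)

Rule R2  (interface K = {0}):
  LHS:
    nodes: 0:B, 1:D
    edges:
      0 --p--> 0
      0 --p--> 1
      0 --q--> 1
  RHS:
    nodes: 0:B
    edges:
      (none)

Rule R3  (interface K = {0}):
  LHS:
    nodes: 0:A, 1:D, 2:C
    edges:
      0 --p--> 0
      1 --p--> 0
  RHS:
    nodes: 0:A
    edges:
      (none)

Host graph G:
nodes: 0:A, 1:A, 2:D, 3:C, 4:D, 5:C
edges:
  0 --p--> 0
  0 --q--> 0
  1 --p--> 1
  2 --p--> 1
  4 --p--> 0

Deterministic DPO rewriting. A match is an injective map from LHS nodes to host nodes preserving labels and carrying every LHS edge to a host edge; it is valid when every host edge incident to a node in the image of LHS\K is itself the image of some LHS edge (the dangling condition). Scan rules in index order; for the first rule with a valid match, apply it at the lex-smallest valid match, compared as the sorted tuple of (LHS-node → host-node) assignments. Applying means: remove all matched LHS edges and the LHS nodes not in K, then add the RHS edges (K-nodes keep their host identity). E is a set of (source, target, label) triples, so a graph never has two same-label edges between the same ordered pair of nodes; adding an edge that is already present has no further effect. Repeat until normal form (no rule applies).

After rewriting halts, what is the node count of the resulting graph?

Answer: 2

Steps:
[0] host  ⇒  6 nodes, 5 edges  {0-p->0 0-q->0 1-p->1 2-p->1 4-p->0}
[1] R3 @ {0↦0, 1↦4, 2↦3}  ⇒  4 nodes, 3 edges  {0-q->0 1-p->1 2-p->1}
[2] R3 @ {0↦1, 1↦2, 2↦5}  ⇒  2 nodes, 1 edges  {0-q->0}
halt: no rule applies after step 2
NF nodes: {0:A, 1:A}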